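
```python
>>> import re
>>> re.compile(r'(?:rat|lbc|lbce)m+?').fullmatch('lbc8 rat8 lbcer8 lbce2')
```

For `fullmatch`, every character of the input must be accounted for by the pattern.
Here the pattern can't cover the whole string, so the call returns None.

None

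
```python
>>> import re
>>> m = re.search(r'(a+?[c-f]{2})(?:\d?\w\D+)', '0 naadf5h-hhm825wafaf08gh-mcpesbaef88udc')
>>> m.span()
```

Pattern: one or more of the literal 'a' (lazy), then exactly 2 of a character in [c-f] (captured); then optionally a digit, then a word character, then one or more of a non-digit (non-capturing group).
`search` walks the string left to right and returns the first match it finds.
The match spans [3:13] → 'aadf5h-hhm'.
Captured: group 1 = 'aadf'.

(3, 13)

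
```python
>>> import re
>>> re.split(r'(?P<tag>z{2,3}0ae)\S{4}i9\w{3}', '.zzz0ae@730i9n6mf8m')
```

['.', 'zzz0ae', 'f8m']

Pattern: 2 to 3 of the literal 'z', then the literal '0ae' (captured as 'tag'); then exactly 4 of a non-whitespace character, then the literal 'i9', then exactly 3 of a word character.
Matches to split on: at [1:16] → 'zzz0ae@730i9n6m'.
With a capturing group present, the delimiter's captured portion is kept in the result list.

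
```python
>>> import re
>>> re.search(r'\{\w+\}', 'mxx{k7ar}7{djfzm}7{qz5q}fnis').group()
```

'{k7ar}'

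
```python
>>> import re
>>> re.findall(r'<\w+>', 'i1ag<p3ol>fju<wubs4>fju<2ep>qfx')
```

['<p3ol>', '<wubs4>', '<2ep>']

No capturing groups, so `findall` returns the 3 full match strings.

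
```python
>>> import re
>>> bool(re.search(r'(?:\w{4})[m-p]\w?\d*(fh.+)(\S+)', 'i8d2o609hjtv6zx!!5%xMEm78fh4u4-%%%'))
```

False

Here no position works, so the call returns None, and `bool(None)` is False.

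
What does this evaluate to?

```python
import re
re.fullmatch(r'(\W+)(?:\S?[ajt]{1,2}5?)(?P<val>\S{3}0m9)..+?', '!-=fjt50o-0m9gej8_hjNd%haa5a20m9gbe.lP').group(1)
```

This matches one or more of a non-word character (captured); then optionally a non-whitespace character, then 1 to 2 of one of [ajt], then optionally a literal '5' (non-capturing group); then exactly 3 of a non-whitespace character, then the literal '0m9' (captured as 'val'); then any character, then one or more of any character (lazy).
For `fullmatch`, every character of the input must be accounted for by the pattern.
The match spans [0:38] → '!-=fjt50o-0m9gej8_hjNd%haa5a20m9gbe.lP'.
Captured: group 1 = '!-=', group 2 = '0o-0m9'.

'!-='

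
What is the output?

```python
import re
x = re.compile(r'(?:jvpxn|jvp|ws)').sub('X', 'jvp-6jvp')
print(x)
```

Every occurrence is swapped for 'X'.

X-6X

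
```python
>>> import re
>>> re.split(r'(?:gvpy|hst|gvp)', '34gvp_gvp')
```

['34', '_', '']

Splitting on the pattern gives 3 pieces.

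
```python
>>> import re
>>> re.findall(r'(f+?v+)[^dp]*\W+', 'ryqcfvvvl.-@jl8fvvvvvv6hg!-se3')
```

['fvvv']

This matches one or more of the literal 'f' (lazy), then one or more of a literal 'v' (captured); then zero or more of any character except [dp], then one or more of a non-word character.
Matches: at [4:27] match 'fvvvl.-@jl8fvvvvvv6hg!-', group 1 = 'fvvv'.
One capturing group, so `findall` returns just the captured substring from the one match — 1 in all.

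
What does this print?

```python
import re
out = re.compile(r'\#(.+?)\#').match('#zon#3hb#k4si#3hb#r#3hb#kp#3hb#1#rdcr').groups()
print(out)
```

('zon',)

A `+?`/`*?`/`{m,n}?` starts at its minimum and grows only as far as needed for what follows to match.
`re.match` won't scan ahead — the pattern has to work from the very first character.
The match spans [0:5] → '#zon#'.
Captured: group 1 = 'zon'.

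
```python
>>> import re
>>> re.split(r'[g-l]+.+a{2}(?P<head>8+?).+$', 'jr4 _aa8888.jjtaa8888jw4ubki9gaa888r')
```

['', '8', '']

`re.split` interleaves the captured-group text with the surrounding fragments.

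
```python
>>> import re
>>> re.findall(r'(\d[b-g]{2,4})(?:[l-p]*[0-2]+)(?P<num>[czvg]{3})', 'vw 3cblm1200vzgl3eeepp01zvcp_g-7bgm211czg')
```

[('3cb', 'vzg'), ('3eee', 'zvc'), ('7bg', 'czg')]

This matches a digit, then 2 to 4 of a character in [b-g] (captured); then zero or more of a character in [l-p], then one or more of a character in [0-2] (non-capturing group); then exactly 3 of one of [czvg] (captured as 'num').
Scanning left to right: at [3:15] match '3cblm1200vzg', groups = ('3cb', 'vzg'); at [16:27] match '3eeepp01zvc', groups = ('3eee', 'zvc'); at [31:41] match '7bgm211czg', groups = ('7bg', 'czg').
With 2 capturing groups, `findall` returns a 2-tuple per match.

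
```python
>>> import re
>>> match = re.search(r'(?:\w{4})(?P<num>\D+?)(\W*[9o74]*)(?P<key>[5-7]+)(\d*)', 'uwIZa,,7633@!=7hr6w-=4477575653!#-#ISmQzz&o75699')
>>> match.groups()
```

The pattern matches exactly 4 of a word character (non-capturing group); then one or more of a non-digit (lazy) (captured as 'num'); then zero or more of a non-word character, then zero or more of one of [9o74] (captured); then one or more of a character in [5-7] (captured as 'key'); then zero or more of a digit (captured).
`re.search` tries every starting position until one works.
The match spans [0:11] → 'uwIZa,,7633'.
Captured: group 1 = 'a', group 2 = ',,7', group 3 = '6', group 4 = '33'.

('a', ',,7', '6', '33')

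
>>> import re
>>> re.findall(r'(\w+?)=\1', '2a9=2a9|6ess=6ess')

['2a9', '6ess']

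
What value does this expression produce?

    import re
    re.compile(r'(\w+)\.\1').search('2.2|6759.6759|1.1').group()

`\1` is not a pattern — it's the concrete string captured by group 1, re-applied verbatim.
The match spans [0:3] → '2.2'.

'2.2'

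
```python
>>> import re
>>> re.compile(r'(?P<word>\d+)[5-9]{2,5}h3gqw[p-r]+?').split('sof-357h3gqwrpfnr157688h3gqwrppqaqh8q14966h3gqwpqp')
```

['sof-', '3', 'pfnr', '1576', 'ppqaqh8q', '149', 'qp']

Pattern: one or more of a digit (captured as 'word'); then 2 to 5 of a character in [5-9], then the literal 'h3'; then the literal 'gqw', then one or more of a character in [p-r] (lazy).
A `+?`/`*?`/`{m,n}?` starts at its minimum and grows only as far as needed for what follows to match.
Matches to split on: at [4:13] → '357h3gqwr'; at [17:29] → '157688h3gqwr'; at [37:48] → '14966h3gqwp'.
The group in the pattern means `split` returns the separators' captures alongside the pieces.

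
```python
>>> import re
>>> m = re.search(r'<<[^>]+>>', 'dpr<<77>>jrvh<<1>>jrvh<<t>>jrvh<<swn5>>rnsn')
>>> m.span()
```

(3, 9)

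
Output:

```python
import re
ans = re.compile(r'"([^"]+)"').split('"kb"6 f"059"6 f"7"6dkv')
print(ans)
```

['', 'kb', '6 f', '059', '6 f', '7', '6dkv']

Matches to split on: at [0:4] → '"kb"'; at [7:12] → '"059"'; at [15:18] → '"7"'.
Because the pattern has a capturing group, `split` also inserts each captured text between the pieces.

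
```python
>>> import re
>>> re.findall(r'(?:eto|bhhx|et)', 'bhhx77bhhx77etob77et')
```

The regex engine tests alternatives in the order written; an earlier branch that matches wins even if a later one would match more.
Matches: at [0:4] → 'bhhx'; at [6:10] → 'bhhx'; at [12:15] → 'eto'; at [18:20] → 'et'.
`findall` yields the raw match text (4 of them) because the pattern has no groups.

['bhhx', 'bhhx', 'eto', 'et']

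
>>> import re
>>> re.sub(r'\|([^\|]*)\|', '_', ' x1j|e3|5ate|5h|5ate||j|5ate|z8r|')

Every occurrence is swapped for '_'.

' x1j_5ate_5ate_j_z8r|'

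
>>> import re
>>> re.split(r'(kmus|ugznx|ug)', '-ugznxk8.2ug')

Alternation isn't longest-match — the leftmost alternative that fits at this position is chosen.
Because the pattern has a capturing group, `split` also inserts each captured text between the pieces.

['-', 'ugznx', 'k8.2', 'ug', '']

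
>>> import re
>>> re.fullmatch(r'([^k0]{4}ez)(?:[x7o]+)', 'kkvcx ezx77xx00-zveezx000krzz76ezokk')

None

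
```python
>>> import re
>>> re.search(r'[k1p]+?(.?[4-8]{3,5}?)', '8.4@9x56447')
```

The pattern matches one or more of one of [k1p] (lazy); then optionally any character, then 3 to 5 of a character in [4-8] (lazy) (captured).
Here nothing in the string fits, so the call returns None.

None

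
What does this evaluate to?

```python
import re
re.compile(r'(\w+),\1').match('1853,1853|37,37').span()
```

`re.match` won't scan ahead — the pattern has to work from the very first character.
The match spans [0:9] → '1853,1853'.

(0, 9)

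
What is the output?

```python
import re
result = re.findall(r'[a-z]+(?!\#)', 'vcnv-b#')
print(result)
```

['vcnv']

The negative lookahead/lookbehind blocks any match where the forbidden context is present.
Matches: at [0:4] → 'vcnv'.
Since nothing is captured, `findall` lists the 1 matched substring directly.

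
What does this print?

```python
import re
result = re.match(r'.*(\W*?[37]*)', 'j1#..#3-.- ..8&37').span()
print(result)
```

(0, 17)

Pattern: zero or more of any character; then zero or more of a non-word character (lazy), then zero or more of one of [37] (captured).
With `match`, the pattern is implicitly anchored at the beginning.
The match spans [0:17] → 'j1#..#3-.- ..8&37'.
Captured: group 1 = ''.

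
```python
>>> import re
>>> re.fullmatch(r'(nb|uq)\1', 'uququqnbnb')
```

A backreference is literal: `\1` must see the identical characters the first group matched.
`re.fullmatch` is like wrapping the pattern in `^…$` (in single-line mode).
Here the string isn't matched end-to-end, so the call returns None.

None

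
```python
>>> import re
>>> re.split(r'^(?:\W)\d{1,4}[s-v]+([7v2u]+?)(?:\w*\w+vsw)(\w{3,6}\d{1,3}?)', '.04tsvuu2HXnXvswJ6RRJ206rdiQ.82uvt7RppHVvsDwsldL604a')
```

['', '2', 'J6RRJ20', '6rdiQ.82uvt7RppHVvsDwsldL604a']

The pattern matches anchored at the start of the string; then a non-word character (non-capturing group); then 1 to 4 of a digit, then one or more of a character in [s-v]; then one or more of one of [7v2u] (lazy) (captured); then zero or more of a word character, then one or more of a word character, then the literal 'vsw' (non-capturing group); then 3 to 6 of a word character, then 1 to 3 of a digit (lazy) (captured).
The `?` after the quantifier makes it lazy — it takes as little as possible before letting the rest of the pattern try.
Matches to split on: at [0:23] → '.04tsvuu2HXnXvswJ6RRJ20'.
The group in the pattern means `split` returns the separators' captures alongside the pieces.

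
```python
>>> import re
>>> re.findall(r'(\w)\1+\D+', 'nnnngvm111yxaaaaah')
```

A backreference is literal: `\1` must see the identical characters the first group matched.
Because there's exactly one group, `findall` drops the full match and keeps group 1 from each hit.

['n', '1']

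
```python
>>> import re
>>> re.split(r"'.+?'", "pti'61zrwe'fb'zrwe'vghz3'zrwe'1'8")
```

['pti', 'fb', 'vghz3', "1'8"]

The `?` after the quantifier makes it lazy — it takes as little as possible before letting the rest of the pattern try.
Matches to split on: at [3:11] → "'61zrwe'"; at [13:19] → "'zrwe'"; at [24:30] → "'zrwe'".
Splitting on the pattern gives 4 pieces.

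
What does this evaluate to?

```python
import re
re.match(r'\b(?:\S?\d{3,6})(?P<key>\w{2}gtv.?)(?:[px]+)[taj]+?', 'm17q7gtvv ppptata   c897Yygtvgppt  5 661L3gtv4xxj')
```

None

The pattern matches a word boundary (`\b`, zero-width); then optionally a non-whitespace character, then 3 to 6 of a digit (non-capturing group); then exactly 2 of a word character, then the literal 'gtv', then optionally any character (captured as 'key'); then one or more of one of [px] (non-capturing group); then one or more of one of [taj] (lazy).
With `match`, the pattern is implicitly anchored at the beginning.
Here the pattern fails at index 0, so the call returns None.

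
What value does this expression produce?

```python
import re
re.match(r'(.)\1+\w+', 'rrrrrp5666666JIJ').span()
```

`\1` is not a pattern — it's the concrete string captured by group 1, re-applied verbatim.
With `match`, the pattern is implicitly anchored at the beginning.
The match spans [0:16] → 'rrrrrp5666666JIJ'.
Captured: group 1 = 'r'.

(0, 16)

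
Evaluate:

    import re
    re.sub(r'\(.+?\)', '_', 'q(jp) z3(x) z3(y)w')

`sub` substitutes '_' at each match site.

'q_ z3_ z3_w'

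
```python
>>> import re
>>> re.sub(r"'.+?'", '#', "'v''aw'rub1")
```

'##rub1'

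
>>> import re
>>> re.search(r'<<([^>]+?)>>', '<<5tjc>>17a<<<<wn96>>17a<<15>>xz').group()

The match spans [0:8] → '<<5tjc>>'.

'<<5tjc>>'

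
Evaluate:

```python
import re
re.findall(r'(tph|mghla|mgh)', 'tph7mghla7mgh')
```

Alternation tries branches left to right and keeps the first one that lets the overall match succeed at that position.
Walking the string: at [0:3] match 'tph', group 1 = 'tph'; at [4:9] match 'mghla', group 1 = 'mghla'; at [10:13] match 'mgh', group 1 = 'mgh'.
With a single group, `findall` returns only what that group captured — 3 items.

['tph', 'mghla', 'mgh']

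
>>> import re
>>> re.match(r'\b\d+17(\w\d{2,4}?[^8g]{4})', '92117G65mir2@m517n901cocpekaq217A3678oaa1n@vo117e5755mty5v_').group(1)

'G65mir2'

The match spans [0:12] → '92117G65mir2'.
Captured: group 1 = 'G65mir2'.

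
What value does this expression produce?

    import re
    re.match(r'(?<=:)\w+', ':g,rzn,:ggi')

None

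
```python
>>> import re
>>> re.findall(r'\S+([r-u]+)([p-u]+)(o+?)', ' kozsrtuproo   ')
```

With the lazy modifier that quantifier settles for the fewest repetitions that let the rest of the pattern succeed (the atoms after it are unaffected and can still be greedy).
With 3 capturing groups, `findall` returns a 3-tuple per match.

[('u', 'pr', 'o')]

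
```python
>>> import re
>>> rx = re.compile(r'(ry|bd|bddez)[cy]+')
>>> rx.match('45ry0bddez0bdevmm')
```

`match` is anchored at position 0; if the pattern doesn't fit there, it returns None.
Here the pattern fails at index 0, so the call returns None.

None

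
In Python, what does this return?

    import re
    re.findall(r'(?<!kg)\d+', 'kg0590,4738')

['590', '4738']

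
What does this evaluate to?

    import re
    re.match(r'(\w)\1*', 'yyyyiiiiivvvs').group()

`\1` is not a pattern — it's the concrete string captured by group 1, re-applied verbatim.
`re.match` won't scan ahead — the pattern has to work from the very first character.
The match spans [0:4] → 'yyyy'.
Captured: group 1 = 'y'.

'yyyy'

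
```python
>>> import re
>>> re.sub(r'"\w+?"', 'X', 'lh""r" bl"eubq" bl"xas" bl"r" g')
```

Matches: at [3:6] → '"r"'; at [9:15] → '"eubq"'; at [18:23] → '"xas"'; at [26:29] → '"r"'.
`sub` substitutes 'X' at each match site.

'lh"X blX blX blX g'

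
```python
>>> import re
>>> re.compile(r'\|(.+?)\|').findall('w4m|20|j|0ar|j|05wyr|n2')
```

['20', '0ar', '05wyr']

Matches: at [3:7] match '|20|', group 1 = '20'; at [8:13] match '|0ar|', group 1 = '0ar'; at [14:21] match '|05wyr|', group 1 = '05wyr'.
`findall` collects group 1 from each match (3 total).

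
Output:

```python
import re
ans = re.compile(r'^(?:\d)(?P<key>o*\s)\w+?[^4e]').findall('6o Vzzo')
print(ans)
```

['o ']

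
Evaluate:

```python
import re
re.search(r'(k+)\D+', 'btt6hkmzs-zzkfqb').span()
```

The pattern matches one or more of a literal 'k' (captured); then one or more of a non-digit.
Unlike `match`, `search` isn't anchored — it looks for the pattern anywhere in the string.
The match spans [5:16] → 'kmzs-zzkfqb'.
Captured: group 1 = 'k'.

(5, 16)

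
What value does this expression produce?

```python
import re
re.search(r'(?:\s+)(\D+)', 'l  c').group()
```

The match spans [1:4] → '  c'.

'  c'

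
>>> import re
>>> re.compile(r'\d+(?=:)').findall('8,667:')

['667']

The `(?=…)`/`(?<=…)` assertion just peeks at neighbouring text; it doesn't advance the match position.
Since nothing is captured, `findall` lists the 1 matched substring directly.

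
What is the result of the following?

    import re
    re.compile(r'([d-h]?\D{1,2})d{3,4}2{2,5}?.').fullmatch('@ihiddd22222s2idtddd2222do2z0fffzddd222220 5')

This matches optionally a character in [d-h], then 1 to 2 of a non-digit (captured); then 3 to 4 of a literal 'd', then 2 to 5 of the literal '2' (lazy), then any character.
`fullmatch` succeeds only if the pattern covers the string from start to end.
Here the pattern can't cover the whole string, so the call returns None.

None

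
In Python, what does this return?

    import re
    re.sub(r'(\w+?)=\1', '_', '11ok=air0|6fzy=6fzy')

'11ok=air0|_'

After group 1 captures some text, `\1` only succeeds where that same text appears again.
`sub` substitutes '_' at each match site.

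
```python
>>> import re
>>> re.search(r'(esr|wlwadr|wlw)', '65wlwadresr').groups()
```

`|` is ordered: at each position the engine commits to the first alternative that works.
`re.search` scans for the first position where the pattern succeeds.
The match spans [2:8] → 'wlwadr'.
Captured: group 1 = 'wlwadr'.

('wlwadr',)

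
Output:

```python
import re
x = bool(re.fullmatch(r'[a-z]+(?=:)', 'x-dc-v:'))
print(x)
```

False

The lookaround is zero-width — it requires the adjacent text to match without consuming it, so the asserted text isn't part of the match.
`re.fullmatch` requires the pattern to consume the entire string.
Here there's no way to consume every character, so the call returns None, and `bool(None)` is False.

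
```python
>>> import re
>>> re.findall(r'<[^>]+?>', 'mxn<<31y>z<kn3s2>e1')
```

Walking the string: at [3:9] → '<<31y>'; at [10:17] → '<kn3s2>'.
`findall` yields the raw match text (2 of them) because the pattern has no groups.

['<<31y>', '<kn3s2>']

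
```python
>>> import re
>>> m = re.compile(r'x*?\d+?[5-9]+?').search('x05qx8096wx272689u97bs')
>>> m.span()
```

The match spans [0:3] → 'x05'.

(0, 3)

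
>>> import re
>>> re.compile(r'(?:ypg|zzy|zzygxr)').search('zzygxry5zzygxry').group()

'zzy'

Alternation tries branches left to right and keeps the first one that lets the overall match succeed at that position.
`re.search` tries every starting position until one works.
The match spans [0:3] → 'zzy'.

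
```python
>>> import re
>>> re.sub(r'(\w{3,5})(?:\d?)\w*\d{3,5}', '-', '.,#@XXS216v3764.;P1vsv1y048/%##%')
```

'.,#@-.;-/%##%'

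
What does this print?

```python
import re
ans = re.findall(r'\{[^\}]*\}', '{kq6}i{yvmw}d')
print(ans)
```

['{kq6}', '{yvmw}']

With no groups in the pattern, `findall` gives back each whole match — 2 here.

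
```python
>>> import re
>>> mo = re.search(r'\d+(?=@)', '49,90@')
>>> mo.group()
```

The `(?=…)`/`(?<=…)` assertion just peeks at neighbouring text; it doesn't advance the match position.
`re.search` tries every starting position until one works.
The match spans [3:5] → '90'.

'90'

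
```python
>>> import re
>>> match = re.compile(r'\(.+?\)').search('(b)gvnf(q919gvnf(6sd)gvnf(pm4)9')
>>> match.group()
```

'(b)'

The match spans [0:3] → '(b)'.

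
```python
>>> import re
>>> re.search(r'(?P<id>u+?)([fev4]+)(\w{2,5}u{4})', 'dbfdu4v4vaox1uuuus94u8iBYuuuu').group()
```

'u4v4vaox1uuuu'

Pattern: one or more of a literal 'u' (lazy) (captured as 'id'); then one or more of one of [fev4] (captured); then 2 to 5 of a word character, then exactly 4 of the literal 'u' (captured).
`re.search` scans for the first position where the pattern succeeds.
The match spans [4:17] → 'u4v4vaox1uuuu'.
Captured: group 1 = 'u', group 2 = '4v4v', group 3 = 'aox1uuuu'.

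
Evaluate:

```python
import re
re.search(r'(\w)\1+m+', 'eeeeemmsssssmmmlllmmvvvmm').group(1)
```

The match spans [0:7] → 'eeeeemm'.
Captured: group 1 = 'e'.

'e'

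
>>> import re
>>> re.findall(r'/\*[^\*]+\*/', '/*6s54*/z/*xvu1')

['/*6s54*/']

Matches: at [0:8] → '/*6s54*/'.
No capturing groups, so `findall` returns the 1 full match string.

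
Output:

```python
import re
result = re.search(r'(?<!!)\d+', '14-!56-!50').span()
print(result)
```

(0, 2)

A negative assertion filters positions out without eating any characters.
The match spans [0:2] → '14'.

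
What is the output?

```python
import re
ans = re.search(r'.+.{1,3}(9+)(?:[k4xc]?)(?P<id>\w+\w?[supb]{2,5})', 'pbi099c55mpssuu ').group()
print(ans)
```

This matches one or more of any character, then 1 to 3 of any character; then one or more of a literal '9' (captured); then optionally one of [k4xc] (non-capturing group); then one or more of a word character, then optionally a word character, then 2 to 5 of one of [supb] (captured as 'id').
The match spans [0:15] → 'pbi099c55mpssuu'.

pbi099c55mpssuu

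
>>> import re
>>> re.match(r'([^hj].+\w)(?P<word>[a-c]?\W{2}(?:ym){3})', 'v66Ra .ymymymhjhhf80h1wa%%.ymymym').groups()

The pattern matches any character except [hj], then one or more of any character, then a word character (captured); then optionally a character in [a-c], then exactly 2 of a non-word character, then the literal 'ym' repeated 3 times (captured as 'word').
`re.match` won't scan ahead — the pattern has to work from the very first character.
The match spans [0:13] → 'v66Ra .ymymym'.
Captured: group 1 = 'v66Ra', group 2 = ' .ymymym'.

('v66Ra', ' .ymymym')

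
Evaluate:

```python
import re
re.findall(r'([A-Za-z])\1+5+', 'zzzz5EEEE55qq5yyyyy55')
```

`\1` is not a pattern — it's the concrete string captured by group 1, re-applied verbatim.
Walking the string: at [0:5] match 'zzzz5', group 1 = 'z'; at [5:11] match 'EEEE55', group 1 = 'E'; at [11:14] match 'qq5', group 1 = 'q'; at [14:21] match 'yyyyy55', group 1 = 'y'.
`findall` collects group 1 from each match (4 total).

['z', 'E', 'q', 'y']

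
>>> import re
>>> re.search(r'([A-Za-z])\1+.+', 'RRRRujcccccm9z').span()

A backreference is literal: `\1` must see the identical characters the first group matched.
Unlike `match`, `search` isn't anchored — it looks for the pattern anywhere in the string.
The match spans [0:14] → 'RRRRujcccccm9z'.
Captured: group 1 = 'R'.

(0, 14)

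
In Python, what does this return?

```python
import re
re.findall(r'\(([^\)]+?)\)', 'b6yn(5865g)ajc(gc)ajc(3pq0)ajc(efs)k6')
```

Walking the string: at [4:11] match '(5865g)', group 1 = '5865g'; at [14:18] match '(gc)', group 1 = 'gc'; at [21:27] match '(3pq0)', group 1 = '3pq0'; at [30:35] match '(efs)', group 1 = 'efs'.
`findall` collects group 1 from each match (4 total).

['5865g', 'gc', '3pq0', 'efs']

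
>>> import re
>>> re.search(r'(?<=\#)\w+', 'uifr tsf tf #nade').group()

'nade'

Because the assertion is zero-width, the text it checks is not consumed and won't appear in the result.
The match spans [13:17] → 'nade'.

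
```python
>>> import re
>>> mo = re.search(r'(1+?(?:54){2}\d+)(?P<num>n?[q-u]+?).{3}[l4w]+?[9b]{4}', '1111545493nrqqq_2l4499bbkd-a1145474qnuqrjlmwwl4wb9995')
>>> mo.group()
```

Pattern: one or more of a literal '1' (lazy), then the literal '54' repeated 2 times, then one or more of a digit (captured); then optionally the literal 'n', then one or more of a character in [q-u] (lazy) (captured as 'num'); then exactly 3 of any character, then one or more of one of [l4w] (lazy), then exactly 4 of one of [9b].
The match spans [0:24] → '1111545493nrqqq_2l4499bb'.

'1111545493nrqqq_2l4499bb'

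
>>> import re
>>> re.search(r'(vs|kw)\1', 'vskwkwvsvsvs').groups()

The match spans [2:6] → 'kwkw'.
Captured: group 1 = 'kw'.

('kw',)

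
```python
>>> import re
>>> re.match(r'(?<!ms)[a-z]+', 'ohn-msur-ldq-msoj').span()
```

(0, 3)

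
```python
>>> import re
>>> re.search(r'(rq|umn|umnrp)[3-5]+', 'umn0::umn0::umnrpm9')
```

None

`re.search` tries every starting position until one works.
Here nothing in the string fits, so the call returns None.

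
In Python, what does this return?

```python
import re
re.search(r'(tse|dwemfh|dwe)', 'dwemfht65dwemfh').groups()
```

('dwemfh',)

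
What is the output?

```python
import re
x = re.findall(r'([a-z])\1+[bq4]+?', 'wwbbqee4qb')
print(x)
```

['w', 'e']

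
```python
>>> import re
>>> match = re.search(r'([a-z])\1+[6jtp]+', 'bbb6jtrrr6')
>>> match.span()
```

`\1` is not a pattern — it's the concrete string captured by group 1, re-applied verbatim.
The match spans [0:6] → 'bbb6jt'.

(0, 6)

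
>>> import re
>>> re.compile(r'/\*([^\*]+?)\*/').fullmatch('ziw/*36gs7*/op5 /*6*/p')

None

`re.fullmatch` is like wrapping the pattern in `^…$` (in single-line mode).
Here the string isn't matched end-to-end, so the call returns None.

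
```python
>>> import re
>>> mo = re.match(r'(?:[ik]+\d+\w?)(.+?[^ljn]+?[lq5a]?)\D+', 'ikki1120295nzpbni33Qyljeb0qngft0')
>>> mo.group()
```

'ikki1120295nzpbni'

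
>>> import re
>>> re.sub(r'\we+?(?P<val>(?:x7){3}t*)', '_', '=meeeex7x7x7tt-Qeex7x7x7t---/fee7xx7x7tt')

'=_-_---/fee7xx7x7tt'

The pattern matches a word character, then one or more of a literal 'e' (lazy); then the literal 'x7' repeated 3 times, then zero or more of the literal 't' (captured as 'val').
Matches: at [1:14] → 'meeeex7x7x7tt'; at [15:25] → 'Qeex7x7x7t'.
Each match is replaced by '_'.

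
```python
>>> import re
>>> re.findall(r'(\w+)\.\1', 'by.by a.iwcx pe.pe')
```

`\1` has to match the exact text group 1 already captured.
Matches: at [0:5] match 'by.by', group 1 = 'by'; at [13:18] match 'pe.pe', group 1 = 'pe'.
With a single group, `findall` returns only what that group captured — 2 items.

['by', 'pe']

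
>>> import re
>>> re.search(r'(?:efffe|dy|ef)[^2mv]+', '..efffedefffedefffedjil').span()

The match spans [2:23] → 'efffedefffedefffedjil'.

(2, 23)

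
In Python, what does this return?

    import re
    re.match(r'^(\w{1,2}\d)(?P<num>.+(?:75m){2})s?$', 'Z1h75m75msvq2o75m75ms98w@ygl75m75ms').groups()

('Z1', 'h75m75msvq2o75m75ms98w@ygl75m75m')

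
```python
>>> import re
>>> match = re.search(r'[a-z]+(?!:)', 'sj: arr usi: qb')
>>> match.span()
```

(0, 1)

A negative assertion filters positions out without eating any characters.
The match spans [0:1] → 's'.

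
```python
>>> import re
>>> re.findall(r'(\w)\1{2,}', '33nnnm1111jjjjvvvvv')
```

['n', '1', 'j', 'v']

A backreference is literal: `\1` must see the identical characters the first group matched.
Walking the string: at [2:5] match 'nnn', group 1 = 'n'; at [6:10] match '1111', group 1 = '1'; at [10:14] match 'jjjj', group 1 = 'j'; at [14:19] match 'vvvvv', group 1 = 'v'.
With a single group, `findall` returns only what that group captured — 4 items.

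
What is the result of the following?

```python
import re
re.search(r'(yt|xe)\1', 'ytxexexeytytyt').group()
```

'xexe'

A backreference is literal: `\1` must see the identical characters the first group matched.
The match spans [2:6] → 'xexe'.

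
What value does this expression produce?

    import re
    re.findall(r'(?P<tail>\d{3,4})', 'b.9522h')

['9522']

One capturing group, so `findall` returns just the captured substring from the one match — 1 in all.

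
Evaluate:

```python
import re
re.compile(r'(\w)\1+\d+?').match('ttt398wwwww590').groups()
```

('t',)

The match spans [0:4] → 'ttt3'.
Captured: group 1 = 't'.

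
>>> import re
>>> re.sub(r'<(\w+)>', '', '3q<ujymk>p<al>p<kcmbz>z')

Every occurrence is swapped for ''.

'3qppz'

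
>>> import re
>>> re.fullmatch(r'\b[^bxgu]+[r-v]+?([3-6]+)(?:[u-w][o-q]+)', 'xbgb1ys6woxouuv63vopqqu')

None

The pattern matches a word boundary (`\b`, zero-width); then one or more of any character except [bxgu], then one or more of a character in [r-v] (lazy); then one or more of a character in [3-6] (captured); then a character in [u-w], then one or more of a character in [o-q] (non-capturing group).
For `fullmatch`, every character of the input must be accounted for by the pattern.
Here the string isn't matched end-to-end, so the call returns None.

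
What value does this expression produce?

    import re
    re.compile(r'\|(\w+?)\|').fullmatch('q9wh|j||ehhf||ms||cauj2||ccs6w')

`re.fullmatch` requires the pattern to consume the entire string.
Here there's no way to consume every character, so the call returns None.

None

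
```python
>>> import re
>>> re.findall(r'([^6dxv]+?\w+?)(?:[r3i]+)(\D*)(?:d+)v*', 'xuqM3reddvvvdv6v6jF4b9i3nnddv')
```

The pattern matches one or more of any character except [6dxv] (lazy), then one or more of a word character (lazy) (captured); then one or more of one of [r3i] (non-capturing group); then zero or more of a non-digit (captured); then one or more of a literal 'd' (non-capturing group); then zero or more of a literal 'v'.
The `?` after the quantifier makes it lazy — it takes as little as possible before letting the rest of the pattern try.
Scanning left to right: at [1:14] match 'uqM3reddvvvdv', groups = ('uqM', 'eddvvv'); at [17:29] match 'jF4b9i3nnddv', groups = ('jF4b9', 'nnd').
With 2 capturing groups, `findall` returns a 2-tuple per match.

[('uqM', 'eddvvv'), ('jF4b9', 'nnd')]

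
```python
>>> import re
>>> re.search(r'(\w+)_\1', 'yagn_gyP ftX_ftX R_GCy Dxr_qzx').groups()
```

After group 1 captures some text, `\1` only succeeds where that same text appears again.
Unlike `match`, `search` isn't anchored — it looks for the pattern anywhere in the string.
The match spans [9:16] → 'ftX_ftX'.
Captured: group 1 = 'ftX'.

('ftX',)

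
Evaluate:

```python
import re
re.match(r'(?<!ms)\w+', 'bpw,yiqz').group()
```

'bpw'

The negative lookaround is zero-width — it rules out positions where the adjacent text would match, without consuming anything.
With `match`, the pattern is implicitly anchored at the beginning.
The match spans [0:3] → 'bpw'.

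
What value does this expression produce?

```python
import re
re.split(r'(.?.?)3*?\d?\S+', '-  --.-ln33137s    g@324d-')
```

Pattern: optionally any character, then optionally any character (captured); then zero or more of the literal '3' (lazy), then optionally a digit; then one or more of a non-whitespace character.
`re.split` interleaves the captured-group text with the surrounding fragments.

['', '', '', '  ', '  ', '  ', '']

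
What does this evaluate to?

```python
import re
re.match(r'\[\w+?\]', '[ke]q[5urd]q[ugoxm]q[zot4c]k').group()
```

`re.match` only tries the pattern at the start of the string.
The match spans [0:4] → '[ke]'.

'[ke]'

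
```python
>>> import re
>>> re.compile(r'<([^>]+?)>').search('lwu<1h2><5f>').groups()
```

('1h2',)

Unlike `match`, `search` isn't anchored — it looks for the pattern anywhere in the string.
The match spans [3:8] → '<1h2>'.
Captured: group 1 = '1h2'.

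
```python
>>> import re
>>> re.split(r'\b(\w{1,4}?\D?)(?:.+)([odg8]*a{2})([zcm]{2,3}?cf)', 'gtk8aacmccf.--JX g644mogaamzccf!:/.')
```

With a capturing group present, the delimiter's captured portion is kept in the result list.

['', 'gt', 'aa', 'mzccf', '!:/.']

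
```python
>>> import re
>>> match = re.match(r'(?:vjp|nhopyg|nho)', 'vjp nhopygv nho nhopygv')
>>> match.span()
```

With `match`, the pattern is implicitly anchored at the beginning.
The match spans [0:3] → 'vjp'.

(0, 3)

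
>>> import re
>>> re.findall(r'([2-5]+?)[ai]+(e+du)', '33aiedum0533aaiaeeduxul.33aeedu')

This matches one or more of a character in [2-5] (lazy) (captured); then one or more of one of [ai]; then one or more of the literal 'e', then the literal 'du' (captured).
Multiple groups make `findall` return tuples — one 2-tuple for each match.

[('33', 'edu'), ('533', 'eedu'), ('33', 'eedu')]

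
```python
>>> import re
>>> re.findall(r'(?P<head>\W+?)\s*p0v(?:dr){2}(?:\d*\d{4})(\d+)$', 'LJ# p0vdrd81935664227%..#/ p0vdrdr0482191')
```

[('%..#/', '1')]

A non-greedy quantifier consumes as few characters as it can — just enough that the remainder of the pattern still matches from where it stops; whatever follows it matches normally.
2 groups means the one result is a tuple of 2 captured strings — 1 here.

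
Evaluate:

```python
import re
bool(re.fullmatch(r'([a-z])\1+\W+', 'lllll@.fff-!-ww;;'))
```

False

The backreference `\1` re-matches whatever the first group consumed, character for character.
`fullmatch` succeeds only if the pattern covers the string from start to end.
Here the string isn't matched end-to-end, so the call returns None, and `bool(None)` is False.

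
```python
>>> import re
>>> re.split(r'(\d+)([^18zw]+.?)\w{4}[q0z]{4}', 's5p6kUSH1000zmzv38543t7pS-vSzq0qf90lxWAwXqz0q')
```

['s', '5', 'p6k', 'mzv38543t7pS-vSzq', '0', 'qf90lx', '']

With a capturing group present, the delimiter's captured portion is kept in the result list.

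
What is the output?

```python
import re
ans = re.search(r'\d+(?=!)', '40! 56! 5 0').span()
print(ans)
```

The lookaround is zero-width — it requires the adjacent text to match without consuming it, so the asserted text isn't part of the match.
Unlike `match`, `search` isn't anchored — it looks for the pattern anywhere in the string.
The match spans [0:2] → '40'.

(0, 2)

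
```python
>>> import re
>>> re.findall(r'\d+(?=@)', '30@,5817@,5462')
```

Lookahead/lookbehind check context without consuming it, so the matched span excludes the asserted characters.
`findall` yields the raw match text (2 of them) because the pattern has no groups.

['30', '5817']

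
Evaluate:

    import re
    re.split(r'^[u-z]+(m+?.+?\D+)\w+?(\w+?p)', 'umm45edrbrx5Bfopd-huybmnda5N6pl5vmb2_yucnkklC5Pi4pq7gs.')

The group in the pattern means `split` returns the separators' captures alongside the pieces.

['', 'mm45edrbrx', 'Bfop', 'd-huybmnda5N6pl5vmb2_yucnkklC5Pi4pq7gs.']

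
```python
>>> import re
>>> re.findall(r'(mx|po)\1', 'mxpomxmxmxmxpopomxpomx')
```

['mx', 'mx', 'po']

After group 1 captures some text, `\1` only succeeds where that same text appears again.
Walking the string: at [4:8] match 'mxmx', group 1 = 'mx'; at [8:12] match 'mxmx', group 1 = 'mx'; at [12:16] match 'popo', group 1 = 'po'.
`findall` collects group 1 from each match (3 total).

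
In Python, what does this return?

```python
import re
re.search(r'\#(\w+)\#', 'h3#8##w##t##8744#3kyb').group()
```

'#8#'

Unlike `match`, `search` isn't anchored — it looks for the pattern anywhere in the string.
The match spans [2:5] → '#8#'.
Captured: group 1 = '8'.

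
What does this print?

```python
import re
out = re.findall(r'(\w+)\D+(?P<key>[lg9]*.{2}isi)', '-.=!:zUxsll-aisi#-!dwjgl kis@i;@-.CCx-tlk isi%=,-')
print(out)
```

[('zUxsll', 'k isi')]

The pattern matches one or more of a word character (captured); then one or more of a non-digit; then zero or more of one of [lg9], then exactly 2 of any character, then the literal 'isi' (captured as 'key').
Matches: at [5:45] match 'zUxsll-aisi#-!dwjgl kis@i;@-.CCx-tlk isi', groups = ('zUxsll', 'k isi').
`findall` packs the 2 group values into a tuple for every match.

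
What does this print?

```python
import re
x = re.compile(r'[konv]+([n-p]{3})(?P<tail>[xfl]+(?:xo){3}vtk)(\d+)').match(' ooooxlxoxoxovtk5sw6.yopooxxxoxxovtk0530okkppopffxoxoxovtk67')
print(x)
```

None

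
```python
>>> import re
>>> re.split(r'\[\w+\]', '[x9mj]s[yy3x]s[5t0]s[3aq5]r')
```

Each match becomes a cut point; 5 segments remain.

['', 's', 's', 's', 'r']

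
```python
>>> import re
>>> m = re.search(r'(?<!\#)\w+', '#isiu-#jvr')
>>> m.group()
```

A negative assertion filters positions out without eating any characters.
The match spans [2:5] → 'siu'.

'siu'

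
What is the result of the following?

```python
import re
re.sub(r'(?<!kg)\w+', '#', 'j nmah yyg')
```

'# # #'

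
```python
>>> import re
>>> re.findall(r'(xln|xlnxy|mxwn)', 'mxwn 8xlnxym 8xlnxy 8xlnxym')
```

['mxwn', 'xln', 'xln', 'xln']

The regex engine tests alternatives in the order written; an earlier branch that matches wins even if a later one would match more.
Scanning left to right: at [0:4] match 'mxwn', group 1 = 'mxwn'; at [6:9] match 'xln', group 1 = 'xln'; at [14:17] match 'xln', group 1 = 'xln'; at [21:24] match 'xln', group 1 = 'xln'.
With a single group, `findall` returns only what that group captured — 4 items.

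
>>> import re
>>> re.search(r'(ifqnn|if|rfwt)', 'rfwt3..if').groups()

('rfwt',)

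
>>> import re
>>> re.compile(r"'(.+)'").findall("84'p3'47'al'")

["p3'47'al"]

Because there's exactly one group, `findall` drops the full match and keeps group 1 from the one hit.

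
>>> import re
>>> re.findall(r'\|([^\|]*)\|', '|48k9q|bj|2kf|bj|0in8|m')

['48k9q', '2kf', '0in8']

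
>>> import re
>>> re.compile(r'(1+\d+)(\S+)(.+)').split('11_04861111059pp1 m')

['', '11', '_04861111059pp1', ' m', '']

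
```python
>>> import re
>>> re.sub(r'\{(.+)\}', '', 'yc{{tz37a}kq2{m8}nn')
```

'ycnn'

Every occurrence is swapped for ''.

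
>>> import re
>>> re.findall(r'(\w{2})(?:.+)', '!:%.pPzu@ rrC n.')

['pP']

This matches exactly 2 of a word character (captured); then one or more of any character (non-capturing group).
Scanning left to right: at [4:16] match 'pPzu@ rrC n.', group 1 = 'pP'.
With a single group, `findall` returns only what that group captured — 1 item.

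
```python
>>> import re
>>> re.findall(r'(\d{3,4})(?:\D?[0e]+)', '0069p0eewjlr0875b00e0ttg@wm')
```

With a single group, `findall` returns only what that group captured — 2 items.

['0069', '0875']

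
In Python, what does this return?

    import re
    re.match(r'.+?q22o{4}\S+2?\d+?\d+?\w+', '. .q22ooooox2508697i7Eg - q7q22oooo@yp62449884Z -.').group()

Pattern: one or more of any character (lazy), then the literal 'q22'; then exactly 4 of a literal 'o', then one or more of a non-whitespace character, then optionally a literal '2'; then one or more of a digit (lazy), then one or more of a digit (lazy), then one or more of a word character.
`re.match` only tries the pattern at the start of the string.
The match spans [0:23] → '. .q22ooooox2508697i7Eg'.

'. .q22ooooox2508697i7Eg'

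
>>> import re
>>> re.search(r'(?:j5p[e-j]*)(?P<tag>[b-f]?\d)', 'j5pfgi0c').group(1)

'0'

This matches the literal 'j5p', then zero or more of a character in [e-j] (non-capturing group); then optionally a character in [b-f], then a digit (captured as 'tag').
`re.search` scans for the first position where the pattern succeeds.
The match spans [0:7] → 'j5pfgi0'.
Captured: group 1 = '0'.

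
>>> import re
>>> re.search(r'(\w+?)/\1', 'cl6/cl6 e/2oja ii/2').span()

(0, 7)

After group 1 captures some text, `\1` only succeeds where that same text appears again.
The match spans [0:7] → 'cl6/cl6'.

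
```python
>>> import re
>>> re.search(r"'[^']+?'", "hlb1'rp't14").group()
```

`re.search` scans for the first position where the pattern succeeds.
The match spans [4:8] → "'rp'".

"'rp'"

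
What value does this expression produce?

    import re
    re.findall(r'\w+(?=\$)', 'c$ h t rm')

Because the assertion is zero-width, the text it checks is not consumed and won't appear in the result.
Scanning left to right: at [0:1] → 'c'.
`findall` yields the raw match text (1 of them) because the pattern has no groups.

['c']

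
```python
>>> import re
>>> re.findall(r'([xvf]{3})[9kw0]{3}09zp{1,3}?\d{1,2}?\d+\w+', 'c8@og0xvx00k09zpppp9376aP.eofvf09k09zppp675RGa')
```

['fvf']

This matches exactly 3 of one of [xvf] (captured); then exactly 3 of one of [9kw0], then the literal '09z'; then 1 to 3 of a literal 'p' (lazy); then 1 to 2 of a digit (lazy), then one or more of a digit, then one or more of a word character.
With a single group, `findall` returns only what that group captured — 1 item.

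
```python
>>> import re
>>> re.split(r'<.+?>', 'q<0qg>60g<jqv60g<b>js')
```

Matches to split on: at [1:6] → '<0qg>'; at [9:19] → '<jqv60g<b>'.
`split` removes every match and returns the 3 fragments in between.

['q', '60g', 'js']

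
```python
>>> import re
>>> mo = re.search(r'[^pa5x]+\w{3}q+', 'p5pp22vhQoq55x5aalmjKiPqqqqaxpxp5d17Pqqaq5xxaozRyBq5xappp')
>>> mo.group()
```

'22vhQoq'

The match spans [4:11] → '22vhQoq'.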